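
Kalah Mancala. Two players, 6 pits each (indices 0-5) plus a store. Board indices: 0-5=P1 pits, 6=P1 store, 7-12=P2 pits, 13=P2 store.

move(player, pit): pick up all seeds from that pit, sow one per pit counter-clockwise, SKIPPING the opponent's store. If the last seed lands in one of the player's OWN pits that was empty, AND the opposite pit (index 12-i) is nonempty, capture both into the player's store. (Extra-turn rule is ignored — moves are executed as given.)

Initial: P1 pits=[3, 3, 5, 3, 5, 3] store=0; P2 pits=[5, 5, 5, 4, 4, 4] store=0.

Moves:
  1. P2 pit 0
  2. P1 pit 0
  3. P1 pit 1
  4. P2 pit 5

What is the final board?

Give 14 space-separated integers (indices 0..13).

Move 1: P2 pit0 -> P1=[3,3,5,3,5,3](0) P2=[0,6,6,5,5,5](0)
Move 2: P1 pit0 -> P1=[0,4,6,4,5,3](0) P2=[0,6,6,5,5,5](0)
Move 3: P1 pit1 -> P1=[0,0,7,5,6,4](0) P2=[0,6,6,5,5,5](0)
Move 4: P2 pit5 -> P1=[1,1,8,6,6,4](0) P2=[0,6,6,5,5,0](1)

Answer: 1 1 8 6 6 4 0 0 6 6 5 5 0 1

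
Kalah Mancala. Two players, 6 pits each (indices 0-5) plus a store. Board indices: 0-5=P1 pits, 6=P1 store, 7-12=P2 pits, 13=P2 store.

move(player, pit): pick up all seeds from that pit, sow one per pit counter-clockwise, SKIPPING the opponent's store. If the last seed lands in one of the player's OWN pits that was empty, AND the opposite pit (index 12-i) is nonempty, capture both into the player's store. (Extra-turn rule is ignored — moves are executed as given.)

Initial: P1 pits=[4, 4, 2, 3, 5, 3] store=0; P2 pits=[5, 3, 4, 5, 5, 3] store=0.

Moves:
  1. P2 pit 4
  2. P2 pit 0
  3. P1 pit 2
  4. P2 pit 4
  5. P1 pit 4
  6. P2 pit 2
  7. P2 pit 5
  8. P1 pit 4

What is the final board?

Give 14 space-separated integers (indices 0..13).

Move 1: P2 pit4 -> P1=[5,5,3,3,5,3](0) P2=[5,3,4,5,0,4](1)
Move 2: P2 pit0 -> P1=[5,5,3,3,5,3](0) P2=[0,4,5,6,1,5](1)
Move 3: P1 pit2 -> P1=[5,5,0,4,6,4](0) P2=[0,4,5,6,1,5](1)
Move 4: P2 pit4 -> P1=[5,5,0,4,6,4](0) P2=[0,4,5,6,0,6](1)
Move 5: P1 pit4 -> P1=[5,5,0,4,0,5](1) P2=[1,5,6,7,0,6](1)
Move 6: P2 pit2 -> P1=[6,6,0,4,0,5](1) P2=[1,5,0,8,1,7](2)
Move 7: P2 pit5 -> P1=[7,7,1,5,1,6](1) P2=[1,5,0,8,1,0](3)
Move 8: P1 pit4 -> P1=[7,7,1,5,0,7](1) P2=[1,5,0,8,1,0](3)

Answer: 7 7 1 5 0 7 1 1 5 0 8 1 0 3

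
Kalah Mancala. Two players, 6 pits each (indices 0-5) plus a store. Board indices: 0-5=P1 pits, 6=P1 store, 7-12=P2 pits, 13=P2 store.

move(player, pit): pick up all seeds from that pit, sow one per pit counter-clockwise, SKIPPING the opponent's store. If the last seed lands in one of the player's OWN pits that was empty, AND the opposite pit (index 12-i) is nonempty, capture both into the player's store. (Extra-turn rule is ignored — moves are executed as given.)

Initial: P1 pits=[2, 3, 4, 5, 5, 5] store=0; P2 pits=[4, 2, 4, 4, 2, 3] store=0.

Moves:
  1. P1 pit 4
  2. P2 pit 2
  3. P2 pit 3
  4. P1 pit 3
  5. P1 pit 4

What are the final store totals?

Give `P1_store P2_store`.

Move 1: P1 pit4 -> P1=[2,3,4,5,0,6](1) P2=[5,3,5,4,2,3](0)
Move 2: P2 pit2 -> P1=[3,3,4,5,0,6](1) P2=[5,3,0,5,3,4](1)
Move 3: P2 pit3 -> P1=[4,4,4,5,0,6](1) P2=[5,3,0,0,4,5](2)
Move 4: P1 pit3 -> P1=[4,4,4,0,1,7](2) P2=[6,4,0,0,4,5](2)
Move 5: P1 pit4 -> P1=[4,4,4,0,0,8](2) P2=[6,4,0,0,4,5](2)

Answer: 2 2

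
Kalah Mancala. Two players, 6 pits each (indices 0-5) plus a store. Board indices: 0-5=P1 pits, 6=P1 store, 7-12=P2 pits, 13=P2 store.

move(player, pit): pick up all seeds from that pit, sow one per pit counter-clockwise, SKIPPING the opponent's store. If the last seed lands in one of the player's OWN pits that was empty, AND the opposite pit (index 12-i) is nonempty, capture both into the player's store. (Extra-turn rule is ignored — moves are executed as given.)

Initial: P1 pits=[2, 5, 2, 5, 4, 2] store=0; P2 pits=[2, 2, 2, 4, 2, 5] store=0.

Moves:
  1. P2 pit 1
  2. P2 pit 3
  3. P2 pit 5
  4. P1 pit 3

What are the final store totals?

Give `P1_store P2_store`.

Answer: 1 2

Derivation:
Move 1: P2 pit1 -> P1=[2,5,2,5,4,2](0) P2=[2,0,3,5,2,5](0)
Move 2: P2 pit3 -> P1=[3,6,2,5,4,2](0) P2=[2,0,3,0,3,6](1)
Move 3: P2 pit5 -> P1=[4,7,3,6,5,2](0) P2=[2,0,3,0,3,0](2)
Move 4: P1 pit3 -> P1=[4,7,3,0,6,3](1) P2=[3,1,4,0,3,0](2)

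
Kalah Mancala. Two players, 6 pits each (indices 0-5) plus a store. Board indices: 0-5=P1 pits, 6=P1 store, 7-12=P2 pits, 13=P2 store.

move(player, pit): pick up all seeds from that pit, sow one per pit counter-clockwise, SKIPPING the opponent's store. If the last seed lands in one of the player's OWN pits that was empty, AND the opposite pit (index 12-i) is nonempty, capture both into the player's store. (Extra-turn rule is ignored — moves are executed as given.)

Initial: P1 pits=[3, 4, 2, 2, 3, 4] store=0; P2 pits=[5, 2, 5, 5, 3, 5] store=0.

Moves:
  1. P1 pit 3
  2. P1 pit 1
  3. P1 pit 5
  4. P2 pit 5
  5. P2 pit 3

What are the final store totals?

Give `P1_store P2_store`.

Answer: 1 2

Derivation:
Move 1: P1 pit3 -> P1=[3,4,2,0,4,5](0) P2=[5,2,5,5,3,5](0)
Move 2: P1 pit1 -> P1=[3,0,3,1,5,6](0) P2=[5,2,5,5,3,5](0)
Move 3: P1 pit5 -> P1=[3,0,3,1,5,0](1) P2=[6,3,6,6,4,5](0)
Move 4: P2 pit5 -> P1=[4,1,4,2,5,0](1) P2=[6,3,6,6,4,0](1)
Move 5: P2 pit3 -> P1=[5,2,5,2,5,0](1) P2=[6,3,6,0,5,1](2)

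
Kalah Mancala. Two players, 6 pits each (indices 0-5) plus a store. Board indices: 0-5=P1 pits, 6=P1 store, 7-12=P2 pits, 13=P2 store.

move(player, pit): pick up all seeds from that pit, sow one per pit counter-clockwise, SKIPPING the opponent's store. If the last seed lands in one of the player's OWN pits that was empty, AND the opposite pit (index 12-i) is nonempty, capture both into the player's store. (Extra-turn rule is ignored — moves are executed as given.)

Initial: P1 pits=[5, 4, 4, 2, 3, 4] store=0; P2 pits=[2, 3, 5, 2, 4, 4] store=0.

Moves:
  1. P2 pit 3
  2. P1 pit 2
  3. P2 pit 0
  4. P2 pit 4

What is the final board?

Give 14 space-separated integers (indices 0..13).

Answer: 6 5 1 3 4 5 1 0 4 6 0 0 6 1

Derivation:
Move 1: P2 pit3 -> P1=[5,4,4,2,3,4](0) P2=[2,3,5,0,5,5](0)
Move 2: P1 pit2 -> P1=[5,4,0,3,4,5](1) P2=[2,3,5,0,5,5](0)
Move 3: P2 pit0 -> P1=[5,4,0,3,4,5](1) P2=[0,4,6,0,5,5](0)
Move 4: P2 pit4 -> P1=[6,5,1,3,4,5](1) P2=[0,4,6,0,0,6](1)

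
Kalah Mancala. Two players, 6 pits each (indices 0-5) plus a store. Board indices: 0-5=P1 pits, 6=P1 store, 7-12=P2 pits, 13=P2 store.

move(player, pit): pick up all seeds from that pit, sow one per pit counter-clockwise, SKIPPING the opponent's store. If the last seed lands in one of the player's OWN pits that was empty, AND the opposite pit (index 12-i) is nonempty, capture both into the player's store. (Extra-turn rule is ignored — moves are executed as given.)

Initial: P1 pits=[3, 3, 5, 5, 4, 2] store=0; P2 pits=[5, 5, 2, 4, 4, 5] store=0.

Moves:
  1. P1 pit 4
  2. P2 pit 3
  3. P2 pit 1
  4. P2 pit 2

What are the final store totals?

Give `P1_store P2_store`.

Move 1: P1 pit4 -> P1=[3,3,5,5,0,3](1) P2=[6,6,2,4,4,5](0)
Move 2: P2 pit3 -> P1=[4,3,5,5,0,3](1) P2=[6,6,2,0,5,6](1)
Move 3: P2 pit1 -> P1=[5,3,5,5,0,3](1) P2=[6,0,3,1,6,7](2)
Move 4: P2 pit2 -> P1=[5,3,5,5,0,3](1) P2=[6,0,0,2,7,8](2)

Answer: 1 2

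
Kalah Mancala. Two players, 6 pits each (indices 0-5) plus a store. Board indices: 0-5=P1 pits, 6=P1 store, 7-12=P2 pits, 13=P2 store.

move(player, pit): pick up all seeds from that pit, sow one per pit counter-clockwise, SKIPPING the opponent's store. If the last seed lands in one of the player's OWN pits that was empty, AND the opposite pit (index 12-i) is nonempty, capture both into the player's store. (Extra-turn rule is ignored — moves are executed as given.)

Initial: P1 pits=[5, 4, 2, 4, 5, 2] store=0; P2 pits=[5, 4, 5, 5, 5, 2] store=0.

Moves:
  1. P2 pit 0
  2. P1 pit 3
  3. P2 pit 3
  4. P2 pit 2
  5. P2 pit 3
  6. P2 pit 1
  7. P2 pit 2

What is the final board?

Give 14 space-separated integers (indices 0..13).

Move 1: P2 pit0 -> P1=[5,4,2,4,5,2](0) P2=[0,5,6,6,6,3](0)
Move 2: P1 pit3 -> P1=[5,4,2,0,6,3](1) P2=[1,5,6,6,6,3](0)
Move 3: P2 pit3 -> P1=[6,5,3,0,6,3](1) P2=[1,5,6,0,7,4](1)
Move 4: P2 pit2 -> P1=[7,6,3,0,6,3](1) P2=[1,5,0,1,8,5](2)
Move 5: P2 pit3 -> P1=[7,6,3,0,6,3](1) P2=[1,5,0,0,9,5](2)
Move 6: P2 pit1 -> P1=[7,6,3,0,6,3](1) P2=[1,0,1,1,10,6](3)
Move 7: P2 pit2 -> P1=[7,6,3,0,6,3](1) P2=[1,0,0,2,10,6](3)

Answer: 7 6 3 0 6 3 1 1 0 0 2 10 6 3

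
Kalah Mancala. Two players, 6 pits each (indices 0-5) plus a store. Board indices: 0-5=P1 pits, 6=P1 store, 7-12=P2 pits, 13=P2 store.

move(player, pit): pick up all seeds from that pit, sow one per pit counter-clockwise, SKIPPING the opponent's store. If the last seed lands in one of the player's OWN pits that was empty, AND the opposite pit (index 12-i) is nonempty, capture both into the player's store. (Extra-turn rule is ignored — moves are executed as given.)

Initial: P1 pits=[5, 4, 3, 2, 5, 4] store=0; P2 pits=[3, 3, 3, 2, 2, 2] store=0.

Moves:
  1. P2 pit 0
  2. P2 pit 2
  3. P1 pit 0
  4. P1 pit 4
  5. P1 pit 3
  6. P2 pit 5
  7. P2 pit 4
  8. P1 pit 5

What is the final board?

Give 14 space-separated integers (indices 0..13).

Answer: 2 6 4 0 1 0 3 2 6 2 6 1 2 3

Derivation:
Move 1: P2 pit0 -> P1=[5,4,3,2,5,4](0) P2=[0,4,4,3,2,2](0)
Move 2: P2 pit2 -> P1=[5,4,3,2,5,4](0) P2=[0,4,0,4,3,3](1)
Move 3: P1 pit0 -> P1=[0,5,4,3,6,5](0) P2=[0,4,0,4,3,3](1)
Move 4: P1 pit4 -> P1=[0,5,4,3,0,6](1) P2=[1,5,1,5,3,3](1)
Move 5: P1 pit3 -> P1=[0,5,4,0,1,7](2) P2=[1,5,1,5,3,3](1)
Move 6: P2 pit5 -> P1=[1,6,4,0,1,7](2) P2=[1,5,1,5,3,0](2)
Move 7: P2 pit4 -> P1=[2,6,4,0,1,7](2) P2=[1,5,1,5,0,1](3)
Move 8: P1 pit5 -> P1=[2,6,4,0,1,0](3) P2=[2,6,2,6,1,2](3)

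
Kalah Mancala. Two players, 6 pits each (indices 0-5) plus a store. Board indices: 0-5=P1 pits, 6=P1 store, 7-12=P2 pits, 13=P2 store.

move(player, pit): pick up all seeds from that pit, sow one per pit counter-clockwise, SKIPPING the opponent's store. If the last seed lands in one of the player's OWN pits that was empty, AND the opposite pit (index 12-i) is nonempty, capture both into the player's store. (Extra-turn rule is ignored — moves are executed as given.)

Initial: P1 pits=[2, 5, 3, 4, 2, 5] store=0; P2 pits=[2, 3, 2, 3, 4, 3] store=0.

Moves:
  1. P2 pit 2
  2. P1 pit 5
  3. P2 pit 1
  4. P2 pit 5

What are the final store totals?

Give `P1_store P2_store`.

Move 1: P2 pit2 -> P1=[2,5,3,4,2,5](0) P2=[2,3,0,4,5,3](0)
Move 2: P1 pit5 -> P1=[2,5,3,4,2,0](1) P2=[3,4,1,5,5,3](0)
Move 3: P2 pit1 -> P1=[2,5,3,4,2,0](1) P2=[3,0,2,6,6,4](0)
Move 4: P2 pit5 -> P1=[3,6,4,4,2,0](1) P2=[3,0,2,6,6,0](1)

Answer: 1 1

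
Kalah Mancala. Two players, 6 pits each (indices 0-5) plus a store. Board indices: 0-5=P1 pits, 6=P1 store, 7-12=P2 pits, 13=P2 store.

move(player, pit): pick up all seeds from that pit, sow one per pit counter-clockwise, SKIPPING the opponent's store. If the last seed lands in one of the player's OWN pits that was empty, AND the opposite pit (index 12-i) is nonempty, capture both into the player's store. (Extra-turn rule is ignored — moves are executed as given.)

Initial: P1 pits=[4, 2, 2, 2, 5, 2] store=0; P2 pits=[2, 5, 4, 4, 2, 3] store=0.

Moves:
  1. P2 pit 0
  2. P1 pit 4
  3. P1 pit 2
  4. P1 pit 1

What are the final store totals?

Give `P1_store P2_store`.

Answer: 9 0

Derivation:
Move 1: P2 pit0 -> P1=[4,2,2,2,5,2](0) P2=[0,6,5,4,2,3](0)
Move 2: P1 pit4 -> P1=[4,2,2,2,0,3](1) P2=[1,7,6,4,2,3](0)
Move 3: P1 pit2 -> P1=[4,2,0,3,0,3](9) P2=[1,0,6,4,2,3](0)
Move 4: P1 pit1 -> P1=[4,0,1,4,0,3](9) P2=[1,0,6,4,2,3](0)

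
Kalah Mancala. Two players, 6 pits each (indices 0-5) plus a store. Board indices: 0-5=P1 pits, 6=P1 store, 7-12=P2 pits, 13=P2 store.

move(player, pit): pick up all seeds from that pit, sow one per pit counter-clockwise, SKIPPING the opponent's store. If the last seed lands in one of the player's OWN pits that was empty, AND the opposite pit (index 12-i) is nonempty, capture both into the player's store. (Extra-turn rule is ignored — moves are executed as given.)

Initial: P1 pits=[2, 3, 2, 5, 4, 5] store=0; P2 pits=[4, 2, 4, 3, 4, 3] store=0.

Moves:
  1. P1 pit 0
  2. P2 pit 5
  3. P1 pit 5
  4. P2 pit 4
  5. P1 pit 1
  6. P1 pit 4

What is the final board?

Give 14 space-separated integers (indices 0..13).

Move 1: P1 pit0 -> P1=[0,4,3,5,4,5](0) P2=[4,2,4,3,4,3](0)
Move 2: P2 pit5 -> P1=[1,5,3,5,4,5](0) P2=[4,2,4,3,4,0](1)
Move 3: P1 pit5 -> P1=[1,5,3,5,4,0](1) P2=[5,3,5,4,4,0](1)
Move 4: P2 pit4 -> P1=[2,6,3,5,4,0](1) P2=[5,3,5,4,0,1](2)
Move 5: P1 pit1 -> P1=[2,0,4,6,5,1](2) P2=[6,3,5,4,0,1](2)
Move 6: P1 pit4 -> P1=[2,0,4,6,0,2](3) P2=[7,4,6,4,0,1](2)

Answer: 2 0 4 6 0 2 3 7 4 6 4 0 1 2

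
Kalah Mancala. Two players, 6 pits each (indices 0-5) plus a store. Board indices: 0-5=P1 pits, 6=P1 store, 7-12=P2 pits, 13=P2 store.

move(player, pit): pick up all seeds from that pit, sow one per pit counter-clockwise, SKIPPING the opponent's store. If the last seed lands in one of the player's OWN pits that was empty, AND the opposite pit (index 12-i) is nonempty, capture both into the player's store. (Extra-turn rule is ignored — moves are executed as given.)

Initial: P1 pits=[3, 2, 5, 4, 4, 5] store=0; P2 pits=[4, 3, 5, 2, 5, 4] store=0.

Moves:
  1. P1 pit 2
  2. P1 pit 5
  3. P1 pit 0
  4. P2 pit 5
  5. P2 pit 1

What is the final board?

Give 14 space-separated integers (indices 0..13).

Move 1: P1 pit2 -> P1=[3,2,0,5,5,6](1) P2=[5,3,5,2,5,4](0)
Move 2: P1 pit5 -> P1=[3,2,0,5,5,0](2) P2=[6,4,6,3,6,4](0)
Move 3: P1 pit0 -> P1=[0,3,1,6,5,0](2) P2=[6,4,6,3,6,4](0)
Move 4: P2 pit5 -> P1=[1,4,2,6,5,0](2) P2=[6,4,6,3,6,0](1)
Move 5: P2 pit1 -> P1=[0,4,2,6,5,0](2) P2=[6,0,7,4,7,0](3)

Answer: 0 4 2 6 5 0 2 6 0 7 4 7 0 3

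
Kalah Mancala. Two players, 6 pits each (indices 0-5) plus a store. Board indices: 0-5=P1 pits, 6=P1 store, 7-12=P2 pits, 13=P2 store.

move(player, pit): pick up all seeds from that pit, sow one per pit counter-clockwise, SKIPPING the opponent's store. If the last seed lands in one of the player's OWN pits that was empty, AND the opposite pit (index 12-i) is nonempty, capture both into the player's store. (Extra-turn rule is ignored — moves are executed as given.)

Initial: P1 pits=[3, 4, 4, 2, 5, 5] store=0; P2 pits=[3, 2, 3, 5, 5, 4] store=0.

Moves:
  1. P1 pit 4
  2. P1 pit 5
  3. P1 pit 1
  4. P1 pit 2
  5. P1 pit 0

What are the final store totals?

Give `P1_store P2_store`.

Move 1: P1 pit4 -> P1=[3,4,4,2,0,6](1) P2=[4,3,4,5,5,4](0)
Move 2: P1 pit5 -> P1=[3,4,4,2,0,0](2) P2=[5,4,5,6,6,4](0)
Move 3: P1 pit1 -> P1=[3,0,5,3,1,0](8) P2=[0,4,5,6,6,4](0)
Move 4: P1 pit2 -> P1=[3,0,0,4,2,1](9) P2=[1,4,5,6,6,4](0)
Move 5: P1 pit0 -> P1=[0,1,1,5,2,1](9) P2=[1,4,5,6,6,4](0)

Answer: 9 0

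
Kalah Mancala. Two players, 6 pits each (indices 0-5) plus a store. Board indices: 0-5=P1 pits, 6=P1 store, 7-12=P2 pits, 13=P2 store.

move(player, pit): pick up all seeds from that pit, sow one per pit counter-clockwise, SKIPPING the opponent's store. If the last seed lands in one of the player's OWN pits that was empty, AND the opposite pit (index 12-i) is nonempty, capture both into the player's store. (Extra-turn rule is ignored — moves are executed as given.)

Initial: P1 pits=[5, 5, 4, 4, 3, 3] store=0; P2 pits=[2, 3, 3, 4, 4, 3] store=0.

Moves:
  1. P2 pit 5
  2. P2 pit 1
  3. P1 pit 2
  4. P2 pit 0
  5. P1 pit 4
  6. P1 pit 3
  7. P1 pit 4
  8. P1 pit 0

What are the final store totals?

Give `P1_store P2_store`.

Answer: 4 1

Derivation:
Move 1: P2 pit5 -> P1=[6,6,4,4,3,3](0) P2=[2,3,3,4,4,0](1)
Move 2: P2 pit1 -> P1=[6,6,4,4,3,3](0) P2=[2,0,4,5,5,0](1)
Move 3: P1 pit2 -> P1=[6,6,0,5,4,4](1) P2=[2,0,4,5,5,0](1)
Move 4: P2 pit0 -> P1=[6,6,0,5,4,4](1) P2=[0,1,5,5,5,0](1)
Move 5: P1 pit4 -> P1=[6,6,0,5,0,5](2) P2=[1,2,5,5,5,0](1)
Move 6: P1 pit3 -> P1=[6,6,0,0,1,6](3) P2=[2,3,5,5,5,0](1)
Move 7: P1 pit4 -> P1=[6,6,0,0,0,7](3) P2=[2,3,5,5,5,0](1)
Move 8: P1 pit0 -> P1=[0,7,1,1,1,8](4) P2=[2,3,5,5,5,0](1)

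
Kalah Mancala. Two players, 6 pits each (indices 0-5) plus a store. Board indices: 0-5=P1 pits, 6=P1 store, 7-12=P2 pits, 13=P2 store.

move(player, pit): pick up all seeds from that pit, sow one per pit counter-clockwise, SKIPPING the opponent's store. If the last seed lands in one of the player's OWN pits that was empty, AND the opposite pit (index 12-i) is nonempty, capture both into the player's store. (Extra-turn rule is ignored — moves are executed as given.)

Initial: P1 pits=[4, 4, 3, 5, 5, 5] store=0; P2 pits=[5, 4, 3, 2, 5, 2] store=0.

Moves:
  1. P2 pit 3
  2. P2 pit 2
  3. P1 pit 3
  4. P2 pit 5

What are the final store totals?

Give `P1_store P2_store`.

Answer: 1 1

Derivation:
Move 1: P2 pit3 -> P1=[4,4,3,5,5,5](0) P2=[5,4,3,0,6,3](0)
Move 2: P2 pit2 -> P1=[4,4,3,5,5,5](0) P2=[5,4,0,1,7,4](0)
Move 3: P1 pit3 -> P1=[4,4,3,0,6,6](1) P2=[6,5,0,1,7,4](0)
Move 4: P2 pit5 -> P1=[5,5,4,0,6,6](1) P2=[6,5,0,1,7,0](1)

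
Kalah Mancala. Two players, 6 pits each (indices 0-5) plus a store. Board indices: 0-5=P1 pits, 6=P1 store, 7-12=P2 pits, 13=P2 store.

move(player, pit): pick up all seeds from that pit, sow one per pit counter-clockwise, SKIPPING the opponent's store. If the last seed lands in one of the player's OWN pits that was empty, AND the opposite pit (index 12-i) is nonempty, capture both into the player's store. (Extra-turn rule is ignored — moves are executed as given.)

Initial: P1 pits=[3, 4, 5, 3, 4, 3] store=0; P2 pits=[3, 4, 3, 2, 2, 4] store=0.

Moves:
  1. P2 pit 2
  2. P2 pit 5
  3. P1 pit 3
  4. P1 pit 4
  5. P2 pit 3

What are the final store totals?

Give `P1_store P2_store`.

Answer: 2 2

Derivation:
Move 1: P2 pit2 -> P1=[3,4,5,3,4,3](0) P2=[3,4,0,3,3,5](0)
Move 2: P2 pit5 -> P1=[4,5,6,4,4,3](0) P2=[3,4,0,3,3,0](1)
Move 3: P1 pit3 -> P1=[4,5,6,0,5,4](1) P2=[4,4,0,3,3,0](1)
Move 4: P1 pit4 -> P1=[4,5,6,0,0,5](2) P2=[5,5,1,3,3,0](1)
Move 5: P2 pit3 -> P1=[4,5,6,0,0,5](2) P2=[5,5,1,0,4,1](2)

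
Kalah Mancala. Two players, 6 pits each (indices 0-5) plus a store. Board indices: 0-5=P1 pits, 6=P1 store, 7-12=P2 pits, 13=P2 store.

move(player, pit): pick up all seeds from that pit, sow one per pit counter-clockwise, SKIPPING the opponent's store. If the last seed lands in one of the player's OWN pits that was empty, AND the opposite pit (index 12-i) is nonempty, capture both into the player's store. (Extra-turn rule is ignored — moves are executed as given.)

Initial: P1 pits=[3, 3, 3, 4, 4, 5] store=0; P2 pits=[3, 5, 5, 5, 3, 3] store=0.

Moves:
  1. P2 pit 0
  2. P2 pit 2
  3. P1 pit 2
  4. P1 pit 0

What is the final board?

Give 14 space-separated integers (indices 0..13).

Answer: 0 5 1 6 6 6 0 0 6 0 7 4 4 1

Derivation:
Move 1: P2 pit0 -> P1=[3,3,3,4,4,5](0) P2=[0,6,6,6,3,3](0)
Move 2: P2 pit2 -> P1=[4,4,3,4,4,5](0) P2=[0,6,0,7,4,4](1)
Move 3: P1 pit2 -> P1=[4,4,0,5,5,6](0) P2=[0,6,0,7,4,4](1)
Move 4: P1 pit0 -> P1=[0,5,1,6,6,6](0) P2=[0,6,0,7,4,4](1)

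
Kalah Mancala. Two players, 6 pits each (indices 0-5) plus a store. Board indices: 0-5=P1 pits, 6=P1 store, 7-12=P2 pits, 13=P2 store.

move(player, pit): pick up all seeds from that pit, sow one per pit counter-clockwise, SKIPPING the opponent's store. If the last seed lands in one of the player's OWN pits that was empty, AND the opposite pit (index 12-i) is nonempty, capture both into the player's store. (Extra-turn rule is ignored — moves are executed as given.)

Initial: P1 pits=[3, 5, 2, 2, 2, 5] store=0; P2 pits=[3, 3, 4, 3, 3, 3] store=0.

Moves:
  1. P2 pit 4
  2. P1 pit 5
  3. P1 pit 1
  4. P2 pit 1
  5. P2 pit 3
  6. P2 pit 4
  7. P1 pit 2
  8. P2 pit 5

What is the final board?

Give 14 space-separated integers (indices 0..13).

Move 1: P2 pit4 -> P1=[4,5,2,2,2,5](0) P2=[3,3,4,3,0,4](1)
Move 2: P1 pit5 -> P1=[4,5,2,2,2,0](1) P2=[4,4,5,4,0,4](1)
Move 3: P1 pit1 -> P1=[4,0,3,3,3,1](2) P2=[4,4,5,4,0,4](1)
Move 4: P2 pit1 -> P1=[4,0,3,3,3,1](2) P2=[4,0,6,5,1,5](1)
Move 5: P2 pit3 -> P1=[5,1,3,3,3,1](2) P2=[4,0,6,0,2,6](2)
Move 6: P2 pit4 -> P1=[5,1,3,3,3,1](2) P2=[4,0,6,0,0,7](3)
Move 7: P1 pit2 -> P1=[5,1,0,4,4,2](2) P2=[4,0,6,0,0,7](3)
Move 8: P2 pit5 -> P1=[6,2,1,5,5,3](2) P2=[4,0,6,0,0,0](4)

Answer: 6 2 1 5 5 3 2 4 0 6 0 0 0 4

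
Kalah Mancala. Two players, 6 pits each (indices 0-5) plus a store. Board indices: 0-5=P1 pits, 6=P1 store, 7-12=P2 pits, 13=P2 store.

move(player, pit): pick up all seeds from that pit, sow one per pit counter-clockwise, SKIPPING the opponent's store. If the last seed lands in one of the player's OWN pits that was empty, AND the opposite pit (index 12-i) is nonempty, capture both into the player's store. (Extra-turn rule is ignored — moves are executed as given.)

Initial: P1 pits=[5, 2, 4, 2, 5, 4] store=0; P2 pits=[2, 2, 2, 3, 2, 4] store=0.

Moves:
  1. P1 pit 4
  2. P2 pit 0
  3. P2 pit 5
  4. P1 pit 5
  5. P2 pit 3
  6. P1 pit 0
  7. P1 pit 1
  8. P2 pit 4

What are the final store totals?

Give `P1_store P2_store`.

Answer: 4 3

Derivation:
Move 1: P1 pit4 -> P1=[5,2,4,2,0,5](1) P2=[3,3,3,3,2,4](0)
Move 2: P2 pit0 -> P1=[5,2,4,2,0,5](1) P2=[0,4,4,4,2,4](0)
Move 3: P2 pit5 -> P1=[6,3,5,2,0,5](1) P2=[0,4,4,4,2,0](1)
Move 4: P1 pit5 -> P1=[6,3,5,2,0,0](2) P2=[1,5,5,5,2,0](1)
Move 5: P2 pit3 -> P1=[7,4,5,2,0,0](2) P2=[1,5,5,0,3,1](2)
Move 6: P1 pit0 -> P1=[0,5,6,3,1,1](3) P2=[2,5,5,0,3,1](2)
Move 7: P1 pit1 -> P1=[0,0,7,4,2,2](4) P2=[2,5,5,0,3,1](2)
Move 8: P2 pit4 -> P1=[1,0,7,4,2,2](4) P2=[2,5,5,0,0,2](3)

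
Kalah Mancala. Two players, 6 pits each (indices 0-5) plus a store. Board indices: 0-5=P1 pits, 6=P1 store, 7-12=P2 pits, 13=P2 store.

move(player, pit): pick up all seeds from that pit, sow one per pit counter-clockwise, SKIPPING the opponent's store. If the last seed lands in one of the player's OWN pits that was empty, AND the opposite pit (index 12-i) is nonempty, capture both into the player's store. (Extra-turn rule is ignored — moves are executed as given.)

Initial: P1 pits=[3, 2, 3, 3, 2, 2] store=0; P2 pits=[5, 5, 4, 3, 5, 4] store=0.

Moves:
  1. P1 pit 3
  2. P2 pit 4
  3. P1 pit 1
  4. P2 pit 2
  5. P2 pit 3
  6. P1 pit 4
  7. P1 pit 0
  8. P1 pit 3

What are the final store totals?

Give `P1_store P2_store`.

Answer: 2 3

Derivation:
Move 1: P1 pit3 -> P1=[3,2,3,0,3,3](1) P2=[5,5,4,3,5,4](0)
Move 2: P2 pit4 -> P1=[4,3,4,0,3,3](1) P2=[5,5,4,3,0,5](1)
Move 3: P1 pit1 -> P1=[4,0,5,1,4,3](1) P2=[5,5,4,3,0,5](1)
Move 4: P2 pit2 -> P1=[4,0,5,1,4,3](1) P2=[5,5,0,4,1,6](2)
Move 5: P2 pit3 -> P1=[5,0,5,1,4,3](1) P2=[5,5,0,0,2,7](3)
Move 6: P1 pit4 -> P1=[5,0,5,1,0,4](2) P2=[6,6,0,0,2,7](3)
Move 7: P1 pit0 -> P1=[0,1,6,2,1,5](2) P2=[6,6,0,0,2,7](3)
Move 8: P1 pit3 -> P1=[0,1,6,0,2,6](2) P2=[6,6,0,0,2,7](3)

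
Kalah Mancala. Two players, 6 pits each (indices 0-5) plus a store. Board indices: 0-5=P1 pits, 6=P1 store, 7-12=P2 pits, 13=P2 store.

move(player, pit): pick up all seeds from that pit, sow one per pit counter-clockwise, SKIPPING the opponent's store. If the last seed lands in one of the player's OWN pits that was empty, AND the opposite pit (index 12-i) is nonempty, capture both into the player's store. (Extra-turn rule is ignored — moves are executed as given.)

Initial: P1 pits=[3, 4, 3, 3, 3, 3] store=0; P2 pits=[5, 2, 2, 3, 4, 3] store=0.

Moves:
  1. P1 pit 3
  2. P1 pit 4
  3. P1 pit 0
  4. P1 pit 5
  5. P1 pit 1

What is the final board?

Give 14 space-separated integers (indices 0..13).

Answer: 0 0 5 1 1 1 7 7 4 1 4 4 3 0

Derivation:
Move 1: P1 pit3 -> P1=[3,4,3,0,4,4](1) P2=[5,2,2,3,4,3](0)
Move 2: P1 pit4 -> P1=[3,4,3,0,0,5](2) P2=[6,3,2,3,4,3](0)
Move 3: P1 pit0 -> P1=[0,5,4,0,0,5](5) P2=[6,3,0,3,4,3](0)
Move 4: P1 pit5 -> P1=[0,5,4,0,0,0](6) P2=[7,4,1,4,4,3](0)
Move 5: P1 pit1 -> P1=[0,0,5,1,1,1](7) P2=[7,4,1,4,4,3](0)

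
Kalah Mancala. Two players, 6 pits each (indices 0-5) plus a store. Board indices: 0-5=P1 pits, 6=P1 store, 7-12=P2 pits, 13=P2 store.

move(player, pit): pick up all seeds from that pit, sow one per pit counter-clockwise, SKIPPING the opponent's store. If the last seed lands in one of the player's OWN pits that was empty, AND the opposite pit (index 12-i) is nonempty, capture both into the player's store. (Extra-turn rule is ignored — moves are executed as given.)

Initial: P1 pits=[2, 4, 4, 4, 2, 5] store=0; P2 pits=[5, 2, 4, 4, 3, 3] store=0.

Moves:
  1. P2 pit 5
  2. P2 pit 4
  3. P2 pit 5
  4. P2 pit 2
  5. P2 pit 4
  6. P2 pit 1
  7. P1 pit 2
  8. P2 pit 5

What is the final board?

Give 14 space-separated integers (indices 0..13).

Answer: 5 5 0 5 3 6 1 5 0 1 6 0 0 5

Derivation:
Move 1: P2 pit5 -> P1=[3,5,4,4,2,5](0) P2=[5,2,4,4,3,0](1)
Move 2: P2 pit4 -> P1=[4,5,4,4,2,5](0) P2=[5,2,4,4,0,1](2)
Move 3: P2 pit5 -> P1=[4,5,4,4,2,5](0) P2=[5,2,4,4,0,0](3)
Move 4: P2 pit2 -> P1=[4,5,4,4,2,5](0) P2=[5,2,0,5,1,1](4)
Move 5: P2 pit4 -> P1=[4,5,4,4,2,5](0) P2=[5,2,0,5,0,2](4)
Move 6: P2 pit1 -> P1=[4,5,4,4,2,5](0) P2=[5,0,1,6,0,2](4)
Move 7: P1 pit2 -> P1=[4,5,0,5,3,6](1) P2=[5,0,1,6,0,2](4)
Move 8: P2 pit5 -> P1=[5,5,0,5,3,6](1) P2=[5,0,1,6,0,0](5)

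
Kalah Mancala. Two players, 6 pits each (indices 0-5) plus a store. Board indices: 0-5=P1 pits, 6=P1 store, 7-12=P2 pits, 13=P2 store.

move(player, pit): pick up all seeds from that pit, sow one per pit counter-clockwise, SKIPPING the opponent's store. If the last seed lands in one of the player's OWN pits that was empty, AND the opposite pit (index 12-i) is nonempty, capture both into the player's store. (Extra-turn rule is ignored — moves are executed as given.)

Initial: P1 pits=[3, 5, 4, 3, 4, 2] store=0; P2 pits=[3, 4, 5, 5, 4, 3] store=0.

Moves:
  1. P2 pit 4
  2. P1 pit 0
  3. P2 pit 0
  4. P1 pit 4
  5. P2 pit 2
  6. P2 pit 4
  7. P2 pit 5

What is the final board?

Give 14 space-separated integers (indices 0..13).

Answer: 2 9 7 5 1 3 1 1 6 0 7 0 0 3

Derivation:
Move 1: P2 pit4 -> P1=[4,6,4,3,4,2](0) P2=[3,4,5,5,0,4](1)
Move 2: P1 pit0 -> P1=[0,7,5,4,5,2](0) P2=[3,4,5,5,0,4](1)
Move 3: P2 pit0 -> P1=[0,7,5,4,5,2](0) P2=[0,5,6,6,0,4](1)
Move 4: P1 pit4 -> P1=[0,7,5,4,0,3](1) P2=[1,6,7,6,0,4](1)
Move 5: P2 pit2 -> P1=[1,8,6,4,0,3](1) P2=[1,6,0,7,1,5](2)
Move 6: P2 pit4 -> P1=[1,8,6,4,0,3](1) P2=[1,6,0,7,0,6](2)
Move 7: P2 pit5 -> P1=[2,9,7,5,1,3](1) P2=[1,6,0,7,0,0](3)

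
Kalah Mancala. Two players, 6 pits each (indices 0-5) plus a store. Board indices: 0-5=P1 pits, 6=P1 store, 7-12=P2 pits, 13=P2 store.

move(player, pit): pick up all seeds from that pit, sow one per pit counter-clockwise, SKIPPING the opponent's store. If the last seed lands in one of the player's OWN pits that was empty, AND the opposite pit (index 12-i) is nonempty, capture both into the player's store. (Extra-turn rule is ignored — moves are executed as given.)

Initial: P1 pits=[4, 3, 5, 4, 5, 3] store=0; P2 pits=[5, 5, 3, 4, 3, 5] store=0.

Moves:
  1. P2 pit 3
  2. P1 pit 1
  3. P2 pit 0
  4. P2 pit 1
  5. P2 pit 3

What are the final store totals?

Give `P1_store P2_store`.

Answer: 0 2

Derivation:
Move 1: P2 pit3 -> P1=[5,3,5,4,5,3](0) P2=[5,5,3,0,4,6](1)
Move 2: P1 pit1 -> P1=[5,0,6,5,6,3](0) P2=[5,5,3,0,4,6](1)
Move 3: P2 pit0 -> P1=[5,0,6,5,6,3](0) P2=[0,6,4,1,5,7](1)
Move 4: P2 pit1 -> P1=[6,0,6,5,6,3](0) P2=[0,0,5,2,6,8](2)
Move 5: P2 pit3 -> P1=[6,0,6,5,6,3](0) P2=[0,0,5,0,7,9](2)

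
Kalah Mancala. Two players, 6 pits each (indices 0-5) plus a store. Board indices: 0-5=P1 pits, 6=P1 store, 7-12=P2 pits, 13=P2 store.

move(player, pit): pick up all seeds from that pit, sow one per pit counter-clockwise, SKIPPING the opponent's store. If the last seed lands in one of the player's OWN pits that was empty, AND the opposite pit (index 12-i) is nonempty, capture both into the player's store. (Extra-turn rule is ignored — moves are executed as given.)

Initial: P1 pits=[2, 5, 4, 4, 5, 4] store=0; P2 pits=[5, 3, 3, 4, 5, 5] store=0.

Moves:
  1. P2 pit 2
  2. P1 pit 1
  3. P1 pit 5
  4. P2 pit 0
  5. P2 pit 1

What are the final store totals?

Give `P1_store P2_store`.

Answer: 2 2

Derivation:
Move 1: P2 pit2 -> P1=[2,5,4,4,5,4](0) P2=[5,3,0,5,6,6](0)
Move 2: P1 pit1 -> P1=[2,0,5,5,6,5](1) P2=[5,3,0,5,6,6](0)
Move 3: P1 pit5 -> P1=[2,0,5,5,6,0](2) P2=[6,4,1,6,6,6](0)
Move 4: P2 pit0 -> P1=[2,0,5,5,6,0](2) P2=[0,5,2,7,7,7](1)
Move 5: P2 pit1 -> P1=[2,0,5,5,6,0](2) P2=[0,0,3,8,8,8](2)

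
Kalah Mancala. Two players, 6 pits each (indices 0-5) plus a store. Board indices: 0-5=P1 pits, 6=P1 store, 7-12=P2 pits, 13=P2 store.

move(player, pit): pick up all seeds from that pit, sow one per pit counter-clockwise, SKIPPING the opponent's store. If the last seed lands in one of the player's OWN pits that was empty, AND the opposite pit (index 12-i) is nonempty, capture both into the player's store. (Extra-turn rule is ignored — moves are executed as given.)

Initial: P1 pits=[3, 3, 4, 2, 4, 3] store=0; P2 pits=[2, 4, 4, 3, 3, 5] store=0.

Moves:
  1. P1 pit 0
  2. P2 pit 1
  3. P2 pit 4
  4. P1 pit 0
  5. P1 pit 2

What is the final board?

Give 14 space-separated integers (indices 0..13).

Move 1: P1 pit0 -> P1=[0,4,5,3,4,3](0) P2=[2,4,4,3,3,5](0)
Move 2: P2 pit1 -> P1=[0,4,5,3,4,3](0) P2=[2,0,5,4,4,6](0)
Move 3: P2 pit4 -> P1=[1,5,5,3,4,3](0) P2=[2,0,5,4,0,7](1)
Move 4: P1 pit0 -> P1=[0,6,5,3,4,3](0) P2=[2,0,5,4,0,7](1)
Move 5: P1 pit2 -> P1=[0,6,0,4,5,4](1) P2=[3,0,5,4,0,7](1)

Answer: 0 6 0 4 5 4 1 3 0 5 4 0 7 1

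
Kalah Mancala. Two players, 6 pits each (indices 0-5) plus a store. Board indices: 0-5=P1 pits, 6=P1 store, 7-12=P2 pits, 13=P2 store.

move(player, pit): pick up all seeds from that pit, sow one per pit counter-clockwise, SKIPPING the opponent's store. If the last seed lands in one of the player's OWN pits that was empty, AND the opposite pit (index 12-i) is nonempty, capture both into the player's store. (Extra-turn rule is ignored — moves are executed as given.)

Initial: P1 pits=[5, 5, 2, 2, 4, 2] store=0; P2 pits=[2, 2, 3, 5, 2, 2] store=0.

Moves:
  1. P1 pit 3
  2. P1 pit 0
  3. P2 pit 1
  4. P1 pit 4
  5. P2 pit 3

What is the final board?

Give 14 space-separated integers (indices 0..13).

Answer: 1 7 4 2 0 5 1 3 1 5 0 3 3 1

Derivation:
Move 1: P1 pit3 -> P1=[5,5,2,0,5,3](0) P2=[2,2,3,5,2,2](0)
Move 2: P1 pit0 -> P1=[0,6,3,1,6,4](0) P2=[2,2,3,5,2,2](0)
Move 3: P2 pit1 -> P1=[0,6,3,1,6,4](0) P2=[2,0,4,6,2,2](0)
Move 4: P1 pit4 -> P1=[0,6,3,1,0,5](1) P2=[3,1,5,7,2,2](0)
Move 5: P2 pit3 -> P1=[1,7,4,2,0,5](1) P2=[3,1,5,0,3,3](1)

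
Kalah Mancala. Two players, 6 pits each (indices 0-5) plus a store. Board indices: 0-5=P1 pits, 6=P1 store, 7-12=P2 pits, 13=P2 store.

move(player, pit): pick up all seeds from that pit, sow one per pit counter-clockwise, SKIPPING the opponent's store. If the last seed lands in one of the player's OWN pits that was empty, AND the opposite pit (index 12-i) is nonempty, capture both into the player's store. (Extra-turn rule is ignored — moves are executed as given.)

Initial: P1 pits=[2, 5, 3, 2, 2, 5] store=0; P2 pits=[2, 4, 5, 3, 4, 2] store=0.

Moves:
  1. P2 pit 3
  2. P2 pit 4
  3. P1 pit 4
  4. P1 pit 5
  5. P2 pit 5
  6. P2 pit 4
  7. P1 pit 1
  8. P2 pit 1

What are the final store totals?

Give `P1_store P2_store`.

Answer: 3 9

Derivation:
Move 1: P2 pit3 -> P1=[2,5,3,2,2,5](0) P2=[2,4,5,0,5,3](1)
Move 2: P2 pit4 -> P1=[3,6,4,2,2,5](0) P2=[2,4,5,0,0,4](2)
Move 3: P1 pit4 -> P1=[3,6,4,2,0,6](1) P2=[2,4,5,0,0,4](2)
Move 4: P1 pit5 -> P1=[3,6,4,2,0,0](2) P2=[3,5,6,1,1,4](2)
Move 5: P2 pit5 -> P1=[4,7,5,2,0,0](2) P2=[3,5,6,1,1,0](3)
Move 6: P2 pit4 -> P1=[0,7,5,2,0,0](2) P2=[3,5,6,1,0,0](8)
Move 7: P1 pit1 -> P1=[0,0,6,3,1,1](3) P2=[4,6,6,1,0,0](8)
Move 8: P2 pit1 -> P1=[1,0,6,3,1,1](3) P2=[4,0,7,2,1,1](9)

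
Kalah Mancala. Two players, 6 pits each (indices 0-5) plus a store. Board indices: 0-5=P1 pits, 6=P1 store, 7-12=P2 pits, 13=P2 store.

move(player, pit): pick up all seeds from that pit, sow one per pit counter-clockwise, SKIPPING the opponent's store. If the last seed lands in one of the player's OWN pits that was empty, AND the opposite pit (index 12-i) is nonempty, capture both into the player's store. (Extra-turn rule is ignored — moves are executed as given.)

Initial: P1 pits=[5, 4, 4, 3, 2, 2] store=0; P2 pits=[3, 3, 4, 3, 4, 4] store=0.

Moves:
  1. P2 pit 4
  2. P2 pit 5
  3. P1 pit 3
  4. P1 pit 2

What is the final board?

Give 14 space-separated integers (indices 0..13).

Answer: 7 6 0 1 4 4 2 5 3 4 3 0 0 2

Derivation:
Move 1: P2 pit4 -> P1=[6,5,4,3,2,2](0) P2=[3,3,4,3,0,5](1)
Move 2: P2 pit5 -> P1=[7,6,5,4,2,2](0) P2=[3,3,4,3,0,0](2)
Move 3: P1 pit3 -> P1=[7,6,5,0,3,3](1) P2=[4,3,4,3,0,0](2)
Move 4: P1 pit2 -> P1=[7,6,0,1,4,4](2) P2=[5,3,4,3,0,0](2)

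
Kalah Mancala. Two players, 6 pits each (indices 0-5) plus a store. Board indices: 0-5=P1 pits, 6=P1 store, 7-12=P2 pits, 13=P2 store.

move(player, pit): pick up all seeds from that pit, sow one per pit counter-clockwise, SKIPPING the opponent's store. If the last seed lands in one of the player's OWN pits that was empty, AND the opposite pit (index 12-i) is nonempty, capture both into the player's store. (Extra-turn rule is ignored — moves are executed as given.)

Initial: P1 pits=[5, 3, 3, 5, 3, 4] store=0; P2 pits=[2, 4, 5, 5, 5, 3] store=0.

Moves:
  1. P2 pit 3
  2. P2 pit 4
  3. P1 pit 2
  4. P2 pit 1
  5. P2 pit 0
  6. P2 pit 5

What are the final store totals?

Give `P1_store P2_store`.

Answer: 1 3

Derivation:
Move 1: P2 pit3 -> P1=[6,4,3,5,3,4](0) P2=[2,4,5,0,6,4](1)
Move 2: P2 pit4 -> P1=[7,5,4,6,3,4](0) P2=[2,4,5,0,0,5](2)
Move 3: P1 pit2 -> P1=[7,5,0,7,4,5](1) P2=[2,4,5,0,0,5](2)
Move 4: P2 pit1 -> P1=[7,5,0,7,4,5](1) P2=[2,0,6,1,1,6](2)
Move 5: P2 pit0 -> P1=[7,5,0,7,4,5](1) P2=[0,1,7,1,1,6](2)
Move 6: P2 pit5 -> P1=[8,6,1,8,5,5](1) P2=[0,1,7,1,1,0](3)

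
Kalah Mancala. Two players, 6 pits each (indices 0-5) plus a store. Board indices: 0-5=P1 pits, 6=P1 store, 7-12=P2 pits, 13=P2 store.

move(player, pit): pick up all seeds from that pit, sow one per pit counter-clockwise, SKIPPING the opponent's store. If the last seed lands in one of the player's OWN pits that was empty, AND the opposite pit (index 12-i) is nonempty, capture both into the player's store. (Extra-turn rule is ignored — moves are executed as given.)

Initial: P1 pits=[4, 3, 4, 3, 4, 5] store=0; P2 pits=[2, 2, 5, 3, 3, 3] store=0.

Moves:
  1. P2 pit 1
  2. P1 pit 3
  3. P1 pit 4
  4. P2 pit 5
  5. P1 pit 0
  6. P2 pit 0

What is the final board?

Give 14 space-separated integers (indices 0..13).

Answer: 0 5 5 1 1 8 2 0 2 8 5 3 0 1

Derivation:
Move 1: P2 pit1 -> P1=[4,3,4,3,4,5](0) P2=[2,0,6,4,3,3](0)
Move 2: P1 pit3 -> P1=[4,3,4,0,5,6](1) P2=[2,0,6,4,3,3](0)
Move 3: P1 pit4 -> P1=[4,3,4,0,0,7](2) P2=[3,1,7,4,3,3](0)
Move 4: P2 pit5 -> P1=[5,4,4,0,0,7](2) P2=[3,1,7,4,3,0](1)
Move 5: P1 pit0 -> P1=[0,5,5,1,1,8](2) P2=[3,1,7,4,3,0](1)
Move 6: P2 pit0 -> P1=[0,5,5,1,1,8](2) P2=[0,2,8,5,3,0](1)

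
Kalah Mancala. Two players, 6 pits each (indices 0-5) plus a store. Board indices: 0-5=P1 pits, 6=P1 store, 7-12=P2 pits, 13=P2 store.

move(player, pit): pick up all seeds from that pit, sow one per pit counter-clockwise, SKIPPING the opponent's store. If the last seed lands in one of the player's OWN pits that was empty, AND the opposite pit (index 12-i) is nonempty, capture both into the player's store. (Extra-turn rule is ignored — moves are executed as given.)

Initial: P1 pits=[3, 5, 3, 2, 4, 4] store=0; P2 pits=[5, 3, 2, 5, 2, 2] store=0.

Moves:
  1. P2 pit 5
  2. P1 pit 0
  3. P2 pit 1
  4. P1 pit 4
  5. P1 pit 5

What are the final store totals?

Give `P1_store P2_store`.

Answer: 2 1

Derivation:
Move 1: P2 pit5 -> P1=[4,5,3,2,4,4](0) P2=[5,3,2,5,2,0](1)
Move 2: P1 pit0 -> P1=[0,6,4,3,5,4](0) P2=[5,3,2,5,2,0](1)
Move 3: P2 pit1 -> P1=[0,6,4,3,5,4](0) P2=[5,0,3,6,3,0](1)
Move 4: P1 pit4 -> P1=[0,6,4,3,0,5](1) P2=[6,1,4,6,3,0](1)
Move 5: P1 pit5 -> P1=[0,6,4,3,0,0](2) P2=[7,2,5,7,3,0](1)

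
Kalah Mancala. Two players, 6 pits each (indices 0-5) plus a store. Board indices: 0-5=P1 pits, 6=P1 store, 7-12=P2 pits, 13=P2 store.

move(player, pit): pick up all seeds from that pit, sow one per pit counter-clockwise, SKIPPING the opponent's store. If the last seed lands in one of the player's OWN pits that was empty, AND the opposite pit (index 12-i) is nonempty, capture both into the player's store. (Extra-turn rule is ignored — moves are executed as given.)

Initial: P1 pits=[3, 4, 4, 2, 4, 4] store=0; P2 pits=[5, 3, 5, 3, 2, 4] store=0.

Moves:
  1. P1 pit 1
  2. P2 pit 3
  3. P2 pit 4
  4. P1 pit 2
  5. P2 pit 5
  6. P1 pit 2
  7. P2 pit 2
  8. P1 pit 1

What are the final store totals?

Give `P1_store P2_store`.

Answer: 3 4

Derivation:
Move 1: P1 pit1 -> P1=[3,0,5,3,5,5](0) P2=[5,3,5,3,2,4](0)
Move 2: P2 pit3 -> P1=[3,0,5,3,5,5](0) P2=[5,3,5,0,3,5](1)
Move 3: P2 pit4 -> P1=[4,0,5,3,5,5](0) P2=[5,3,5,0,0,6](2)
Move 4: P1 pit2 -> P1=[4,0,0,4,6,6](1) P2=[6,3,5,0,0,6](2)
Move 5: P2 pit5 -> P1=[5,1,1,5,7,6](1) P2=[6,3,5,0,0,0](3)
Move 6: P1 pit2 -> P1=[5,1,0,6,7,6](1) P2=[6,3,5,0,0,0](3)
Move 7: P2 pit2 -> P1=[6,1,0,6,7,6](1) P2=[6,3,0,1,1,1](4)
Move 8: P1 pit1 -> P1=[6,0,0,6,7,6](3) P2=[6,3,0,0,1,1](4)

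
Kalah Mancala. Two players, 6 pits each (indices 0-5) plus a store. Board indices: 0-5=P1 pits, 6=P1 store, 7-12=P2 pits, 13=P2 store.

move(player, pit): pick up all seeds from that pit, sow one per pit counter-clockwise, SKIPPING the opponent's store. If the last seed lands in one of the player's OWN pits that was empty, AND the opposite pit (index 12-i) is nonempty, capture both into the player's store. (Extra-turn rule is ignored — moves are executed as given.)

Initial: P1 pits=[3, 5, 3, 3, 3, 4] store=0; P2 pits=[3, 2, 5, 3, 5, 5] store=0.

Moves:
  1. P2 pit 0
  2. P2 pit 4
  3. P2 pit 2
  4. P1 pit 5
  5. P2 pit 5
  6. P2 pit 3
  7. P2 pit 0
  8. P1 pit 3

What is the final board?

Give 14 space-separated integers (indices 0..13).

Answer: 7 9 5 0 5 2 2 1 5 1 0 2 1 4

Derivation:
Move 1: P2 pit0 -> P1=[3,5,3,3,3,4](0) P2=[0,3,6,4,5,5](0)
Move 2: P2 pit4 -> P1=[4,6,4,3,3,4](0) P2=[0,3,6,4,0,6](1)
Move 3: P2 pit2 -> P1=[5,7,4,3,3,4](0) P2=[0,3,0,5,1,7](2)
Move 4: P1 pit5 -> P1=[5,7,4,3,3,0](1) P2=[1,4,1,5,1,7](2)
Move 5: P2 pit5 -> P1=[6,8,5,4,4,1](1) P2=[1,4,1,5,1,0](3)
Move 6: P2 pit3 -> P1=[7,9,5,4,4,1](1) P2=[1,4,1,0,2,1](4)
Move 7: P2 pit0 -> P1=[7,9,5,4,4,1](1) P2=[0,5,1,0,2,1](4)
Move 8: P1 pit3 -> P1=[7,9,5,0,5,2](2) P2=[1,5,1,0,2,1](4)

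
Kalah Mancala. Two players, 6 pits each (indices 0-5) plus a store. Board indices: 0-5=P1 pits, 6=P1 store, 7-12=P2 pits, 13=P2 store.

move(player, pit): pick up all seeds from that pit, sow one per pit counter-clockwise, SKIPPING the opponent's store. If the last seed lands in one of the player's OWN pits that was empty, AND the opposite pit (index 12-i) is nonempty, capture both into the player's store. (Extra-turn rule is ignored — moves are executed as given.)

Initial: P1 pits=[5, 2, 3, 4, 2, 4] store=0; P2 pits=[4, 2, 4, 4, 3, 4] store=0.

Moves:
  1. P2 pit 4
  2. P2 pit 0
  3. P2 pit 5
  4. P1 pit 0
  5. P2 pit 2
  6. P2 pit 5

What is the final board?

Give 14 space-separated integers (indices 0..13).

Answer: 1 2 5 6 3 5 1 1 3 0 6 1 0 7

Derivation:
Move 1: P2 pit4 -> P1=[6,2,3,4,2,4](0) P2=[4,2,4,4,0,5](1)
Move 2: P2 pit0 -> P1=[6,0,3,4,2,4](0) P2=[0,3,5,5,0,5](4)
Move 3: P2 pit5 -> P1=[7,1,4,5,2,4](0) P2=[0,3,5,5,0,0](5)
Move 4: P1 pit0 -> P1=[0,2,5,6,3,5](1) P2=[1,3,5,5,0,0](5)
Move 5: P2 pit2 -> P1=[1,2,5,6,3,5](1) P2=[1,3,0,6,1,1](6)
Move 6: P2 pit5 -> P1=[1,2,5,6,3,5](1) P2=[1,3,0,6,1,0](7)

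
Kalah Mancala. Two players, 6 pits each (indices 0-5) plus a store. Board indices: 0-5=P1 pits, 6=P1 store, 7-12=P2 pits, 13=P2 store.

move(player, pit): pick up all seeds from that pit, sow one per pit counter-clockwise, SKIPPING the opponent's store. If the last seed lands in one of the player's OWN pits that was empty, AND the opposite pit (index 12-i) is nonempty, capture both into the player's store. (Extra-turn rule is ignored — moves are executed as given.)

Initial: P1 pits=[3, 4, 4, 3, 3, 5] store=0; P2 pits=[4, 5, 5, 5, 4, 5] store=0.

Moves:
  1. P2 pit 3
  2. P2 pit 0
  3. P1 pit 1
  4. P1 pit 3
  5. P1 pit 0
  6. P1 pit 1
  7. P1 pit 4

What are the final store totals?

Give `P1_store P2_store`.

Answer: 3 1

Derivation:
Move 1: P2 pit3 -> P1=[4,5,4,3,3,5](0) P2=[4,5,5,0,5,6](1)
Move 2: P2 pit0 -> P1=[4,5,4,3,3,5](0) P2=[0,6,6,1,6,6](1)
Move 3: P1 pit1 -> P1=[4,0,5,4,4,6](1) P2=[0,6,6,1,6,6](1)
Move 4: P1 pit3 -> P1=[4,0,5,0,5,7](2) P2=[1,6,6,1,6,6](1)
Move 5: P1 pit0 -> P1=[0,1,6,1,6,7](2) P2=[1,6,6,1,6,6](1)
Move 6: P1 pit1 -> P1=[0,0,7,1,6,7](2) P2=[1,6,6,1,6,6](1)
Move 7: P1 pit4 -> P1=[0,0,7,1,0,8](3) P2=[2,7,7,2,6,6](1)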